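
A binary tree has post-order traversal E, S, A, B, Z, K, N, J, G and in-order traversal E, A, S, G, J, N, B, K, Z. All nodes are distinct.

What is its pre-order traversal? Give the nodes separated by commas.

G, A, E, S, J, N, K, B, Z

The last element of post-order is the root; it splits in-order into left and right subtrees.
Root G: left subtree has 3 nodes {E, A, S}, right has 5 {J, N, B, K, Z}.
  Root A: left subtree has 1 node {E}, right has 1 {S}.
  Root J: left subtree has 0 nodes { }, right has 4 {N, B, K, Z}.
    Root N: left subtree has 0 nodes { }, right has 3 {B, K, Z}.
      Root K: left subtree has 1 node {B}, right has 1 {Z}.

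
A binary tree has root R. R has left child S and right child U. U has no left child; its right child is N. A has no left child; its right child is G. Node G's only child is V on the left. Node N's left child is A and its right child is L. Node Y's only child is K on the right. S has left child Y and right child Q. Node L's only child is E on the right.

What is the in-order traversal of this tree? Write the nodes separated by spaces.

Y K S Q R U A V G N L E

In-order visits the left subtree, then the node, then the right subtree.
At R: go left to S.
  At S: go left to Y.
    At Y: no left child.
    Visit Y.
    At Y: go right to K.
      K is a leaf — visit K.
  Visit S.
  At S: go right to Q.
    Q is a leaf — visit Q.
Visit R.
At R: go right to U.
  At U: no left child.
  Visit U.
  At U: go right to N.
    At N: go left to A.
      At A: no left child.
      Visit A.
      At A: go right to G.
        At G: go left to V.
          V is a leaf — visit V.
        Visit G.
        At G: no right child.
    Visit N.
    At N: go right to L.
      At L: no left child.
      Visit L.
      At L: go right to E.
        E is a leaf — visit E.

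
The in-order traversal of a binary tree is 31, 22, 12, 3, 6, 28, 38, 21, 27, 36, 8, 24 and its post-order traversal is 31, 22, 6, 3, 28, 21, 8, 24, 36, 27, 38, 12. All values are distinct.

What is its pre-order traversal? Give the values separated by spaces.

12 22 31 38 28 3 6 27 21 36 24 8

The last element of post-order is the root; it splits in-order into left and right subtrees.
Root 12: left subtree has 2 nodes {31, 22}, right has 9 {3, 6, 28, 38, 21, 27, 36, 8, 24}.
  Root 22: left subtree has 1 node {31}, right has 0 { }.
  Root 38: left subtree has 3 nodes {3, 6, 28}, right has 5 {21, 27, 36, 8, 24}.
    Root 28: left subtree has 2 nodes {3, 6}, right has 0 { }.
      Root 3: left subtree has 0 nodes { }, right has 1 {6}.
    Root 27: left subtree has 1 node {21}, right has 3 {36, 8, 24}.
      Root 36: left subtree has 0 nodes { }, right has 2 {8, 24}.
        Root 24: left subtree has 1 node {8}, right has 0 { }.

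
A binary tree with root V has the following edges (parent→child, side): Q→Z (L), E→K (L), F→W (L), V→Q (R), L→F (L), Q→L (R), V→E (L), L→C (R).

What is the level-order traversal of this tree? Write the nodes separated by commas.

V, E, Q, K, Z, L, F, C, W

Level-order visits nodes level by level from the root, left to right within each level.
Level 0: V
Level 1: E, Q
Level 2: K, Z, L
Level 3: F, C
Level 4: W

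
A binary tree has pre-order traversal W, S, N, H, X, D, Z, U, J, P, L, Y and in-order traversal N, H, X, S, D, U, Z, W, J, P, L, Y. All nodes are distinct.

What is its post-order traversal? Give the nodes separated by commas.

The first element of pre-order is the root; it splits in-order into left and right subtrees.
Root W: left subtree has 7 nodes {N, H, X, S, D, U, Z}, right has 4 {J, P, L, Y}.
  Root S: left subtree has 3 nodes {N, H, X}, right has 3 {D, U, Z}.
    Root N: left subtree has 0 nodes { }, right has 2 {H, X}.
      Root H: left subtree has 0 nodes { }, right has 1 {X}.
    Root D: left subtree has 0 nodes { }, right has 2 {U, Z}.
      Root Z: left subtree has 1 node {U}, right has 0 { }.
  Root J: left subtree has 0 nodes { }, right has 3 {P, L, Y}.
    Root P: left subtree has 0 nodes { }, right has 2 {L, Y}.
      Root L: left subtree has 0 nodes { }, right has 1 {Y}.

X, H, N, U, Z, D, S, Y, L, P, J, W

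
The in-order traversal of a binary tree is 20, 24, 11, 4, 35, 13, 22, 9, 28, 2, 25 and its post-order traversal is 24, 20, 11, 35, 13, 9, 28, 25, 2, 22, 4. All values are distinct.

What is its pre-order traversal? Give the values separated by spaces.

4 11 20 24 22 13 35 2 28 9 25

The last element of post-order is the root; it splits in-order into left and right subtrees.
Root 4: left subtree has 3 nodes {20, 24, 11}, right has 7 {35, 13, 22, 9, 28, 2, 25}.
  Root 11: left subtree has 2 nodes {20, 24}, right has 0 { }.
    Root 20: left subtree has 0 nodes { }, right has 1 {24}.
  Root 22: left subtree has 2 nodes {35, 13}, right has 4 {9, 28, 2, 25}.
    Root 13: left subtree has 1 node {35}, right has 0 { }.
    Root 2: left subtree has 2 nodes {9, 28}, right has 1 {25}.
      Root 28: left subtree has 1 node {9}, right has 0 { }.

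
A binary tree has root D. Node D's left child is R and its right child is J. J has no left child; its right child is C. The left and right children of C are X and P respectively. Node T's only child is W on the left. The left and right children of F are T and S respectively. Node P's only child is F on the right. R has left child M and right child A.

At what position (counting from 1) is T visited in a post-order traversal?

6

Post-order visits the left subtree, then the right subtree, then the node.
At D: go left to R.
  At R: go left to M.
    M is a leaf — visit M.
  At R: go right to A.
    A is a leaf — visit A.
  Visit R.
At D: go right to J.
  At J: no left child.
  At J: go right to C.
    At C: go left to X.
      X is a leaf — visit X.
    At C: go right to P.
      At P: no left child.
      At P: go right to F.
        At F: go left to T.
          At T: go left to W.
            W is a leaf — visit W.
          At T: no right child.
          Visit T.
        At F: go right to S.
          S is a leaf — visit S.
        Visit F.
      Visit P.
    Visit C.
  Visit J.
Visit D.
Full post-order sequence: M, A, R, X, W, T, S, F, P, C, J, D.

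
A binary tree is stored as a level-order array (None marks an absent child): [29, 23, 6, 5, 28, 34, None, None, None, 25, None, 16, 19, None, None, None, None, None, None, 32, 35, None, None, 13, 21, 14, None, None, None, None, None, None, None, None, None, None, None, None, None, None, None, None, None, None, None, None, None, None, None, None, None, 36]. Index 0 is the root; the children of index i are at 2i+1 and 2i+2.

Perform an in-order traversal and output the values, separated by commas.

In-order visits the left subtree, then the node, then the right subtree.
At 29: go left to 23.
  At 23: go left to 5.
    5 is a leaf — visit 5.
  Visit 23.
  At 23: go right to 28.
    At 28: go left to 25.
      At 25: go left to 32.
        32 is a leaf — visit 32.
      Visit 25.
      At 25: go right to 35.
        35 is a leaf — visit 35.
    Visit 28.
    At 28: no right child.
Visit 29.
At 29: go right to 6.
  At 6: go left to 34.
    At 34: go left to 16.
      At 16: go left to 13.
        13 is a leaf — visit 13.
      Visit 16.
      At 16: go right to 21.
        21 is a leaf — visit 21.
    Visit 34.
    At 34: go right to 19.
      At 19: go left to 14.
        At 14: go left to 36.
          36 is a leaf — visit 36.
        Visit 14.
        At 14: no right child.
      Visit 19.
      At 19: no right child.
  Visit 6.
  At 6: no right child.

5, 23, 32, 25, 35, 28, 29, 13, 16, 21, 34, 36, 14, 19, 6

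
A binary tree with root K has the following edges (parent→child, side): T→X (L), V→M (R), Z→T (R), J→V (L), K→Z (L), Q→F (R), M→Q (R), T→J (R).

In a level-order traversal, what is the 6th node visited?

Level-order visits nodes level by level from the root, left to right within each level.
Level 0: K
Level 1: Z
Level 2: T
Level 3: X, J
Level 4: V
Level 5: M
Level 6: Q
Level 7: F
Full level-order sequence: K, Z, T, X, J, V, M, Q, F.

V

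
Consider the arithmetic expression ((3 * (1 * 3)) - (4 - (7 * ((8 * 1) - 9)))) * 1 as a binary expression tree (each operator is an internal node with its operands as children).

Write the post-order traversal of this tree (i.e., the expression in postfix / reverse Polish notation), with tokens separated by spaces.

Post-order on an expression tree gives postfix notation: for each operator, emit left operand, right operand, then the operator.

3 1 3 * * 4 7 8 1 * 9 - * - - 1 *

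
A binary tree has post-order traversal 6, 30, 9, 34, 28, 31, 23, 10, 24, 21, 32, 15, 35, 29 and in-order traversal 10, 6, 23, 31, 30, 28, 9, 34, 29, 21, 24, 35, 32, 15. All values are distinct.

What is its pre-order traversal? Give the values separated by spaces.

The last element of post-order is the root; it splits in-order into left and right subtrees.
Root 29: left subtree has 8 nodes {10, 6, 23, 31, 30, 28, 9, 34}, right has 5 {21, 24, 35, 32, 15}.
  Root 10: left subtree has 0 nodes { }, right has 7 {6, 23, 31, 30, 28, 9, 34}.
    Root 23: left subtree has 1 node {6}, right has 5 {31, 30, 28, 9, 34}.
      Root 31: left subtree has 0 nodes { }, right has 4 {30, 28, 9, 34}.
        Root 28: left subtree has 1 node {30}, right has 2 {9, 34}.
          Root 34: left subtree has 1 node {9}, right has 0 { }.
  Root 35: left subtree has 2 nodes {21, 24}, right has 2 {32, 15}.
    Root 21: left subtree has 0 nodes { }, right has 1 {24}.
    Root 15: left subtree has 1 node {32}, right has 0 { }.

29 10 23 6 31 28 30 34 9 35 21 24 15 32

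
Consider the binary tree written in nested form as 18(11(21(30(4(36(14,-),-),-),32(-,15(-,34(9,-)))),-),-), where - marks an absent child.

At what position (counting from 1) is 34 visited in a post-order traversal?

6

Post-order visits the left subtree, then the right subtree, then the node.
At 18: go left to 11.
  At 11: go left to 21.
    At 21: go left to 30.
      At 30: go left to 4.
        At 4: go left to 36.
          At 36: go left to 14.
            14 is a leaf — visit 14.
          At 36: no right child.
          Visit 36.
        At 4: no right child.
        Visit 4.
      At 30: no right child.
      Visit 30.
    At 21: go right to 32.
      At 32: no left child.
      At 32: go right to 15.
        At 15: no left child.
        At 15: go right to 34.
          At 34: go left to 9.
            9 is a leaf — visit 9.
          At 34: no right child.
          Visit 34.
        Visit 15.
      Visit 32.
    Visit 21.
  At 11: no right child.
  Visit 11.
At 18: no right child.
Visit 18.
Full post-order sequence: 14, 36, 4, 30, 9, 34, 15, 32, 21, 11, 18.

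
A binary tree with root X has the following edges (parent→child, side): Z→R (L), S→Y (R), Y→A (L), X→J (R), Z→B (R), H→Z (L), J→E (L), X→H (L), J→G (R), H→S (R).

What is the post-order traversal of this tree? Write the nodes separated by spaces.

Post-order visits the left subtree, then the right subtree, then the node.
At X: go left to H.
  At H: go left to Z.
    At Z: go left to R.
      R is a leaf — visit R.
    At Z: go right to B.
      B is a leaf — visit B.
    Visit Z.
  At H: go right to S.
    At S: no left child.
    At S: go right to Y.
      At Y: go left to A.
        A is a leaf — visit A.
      At Y: no right child.
      Visit Y.
    Visit S.
  Visit H.
At X: go right to J.
  At J: go left to E.
    E is a leaf — visit E.
  At J: go right to G.
    G is a leaf — visit G.
  Visit J.
Visit X.

R B Z A Y S H E G J X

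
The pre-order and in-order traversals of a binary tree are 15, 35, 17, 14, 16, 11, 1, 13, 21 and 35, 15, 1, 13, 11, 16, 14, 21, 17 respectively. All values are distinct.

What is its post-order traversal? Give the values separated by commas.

35, 13, 1, 11, 16, 21, 14, 17, 15

The first element of pre-order is the root; it splits in-order into left and right subtrees.
Root 15: left subtree has 1 node {35}, right has 7 {1, 13, 11, 16, 14, 21, 17}.
  Root 17: left subtree has 6 nodes {1, 13, 11, 16, 14, 21}, right has 0 { }.
    Root 14: left subtree has 4 nodes {1, 13, 11, 16}, right has 1 {21}.
      Root 16: left subtree has 3 nodes {1, 13, 11}, right has 0 { }.
        Root 11: left subtree has 2 nodes {1, 13}, right has 0 { }.
          Root 1: left subtree has 0 nodes { }, right has 1 {13}.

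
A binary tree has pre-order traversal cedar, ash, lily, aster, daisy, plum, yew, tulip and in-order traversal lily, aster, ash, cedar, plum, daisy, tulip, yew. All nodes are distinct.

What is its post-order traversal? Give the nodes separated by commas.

The first element of pre-order is the root; it splits in-order into left and right subtrees.
Root cedar: left subtree has 3 nodes {lily, aster, ash}, right has 4 {plum, daisy, tulip, yew}.
  Root ash: left subtree has 2 nodes {lily, aster}, right has 0 { }.
    Root lily: left subtree has 0 nodes { }, right has 1 {aster}.
  Root daisy: left subtree has 1 node {plum}, right has 2 {tulip, yew}.
    Root yew: left subtree has 1 node {tulip}, right has 0 { }.

aster, lily, ash, plum, tulip, yew, daisy, cedar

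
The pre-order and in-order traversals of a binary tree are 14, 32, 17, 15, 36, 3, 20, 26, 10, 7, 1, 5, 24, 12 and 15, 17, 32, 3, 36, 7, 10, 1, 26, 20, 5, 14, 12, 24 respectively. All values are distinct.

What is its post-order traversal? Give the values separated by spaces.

15 17 3 7 1 10 26 5 20 36 32 12 24 14

The first element of pre-order is the root; it splits in-order into left and right subtrees.
Root 14: left subtree has 11 nodes {15, 17, 32, 3, 36, 7, 10, 1, 26, 20, 5}, right has 2 {12, 24}.
  Root 32: left subtree has 2 nodes {15, 17}, right has 8 {3, 36, 7, 10, 1, 26, 20, 5}.
    Root 17: left subtree has 1 node {15}, right has 0 { }.
    Root 36: left subtree has 1 node {3}, right has 6 {7, 10, 1, 26, 20, 5}.
      Root 20: left subtree has 4 nodes {7, 10, 1, 26}, right has 1 {5}.
        Root 26: left subtree has 3 nodes {7, 10, 1}, right has 0 { }.
          Root 10: left subtree has 1 node {7}, right has 1 {1}.
  Root 24: left subtree has 1 node {12}, right has 0 { }.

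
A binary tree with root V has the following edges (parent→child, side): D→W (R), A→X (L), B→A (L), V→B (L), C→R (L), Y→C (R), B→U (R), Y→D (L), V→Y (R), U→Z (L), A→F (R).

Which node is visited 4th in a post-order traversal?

Post-order visits the left subtree, then the right subtree, then the node.
At V: go left to B.
  At B: go left to A.
    At A: go left to X.
      X is a leaf — visit X.
    At A: go right to F.
      F is a leaf — visit F.
    Visit A.
  At B: go right to U.
    At U: go left to Z.
      Z is a leaf — visit Z.
    At U: no right child.
    Visit U.
  Visit B.
At V: go right to Y.
  At Y: go left to D.
    At D: no left child.
    At D: go right to W.
      W is a leaf — visit W.
    Visit D.
  At Y: go right to C.
    At C: go left to R.
      R is a leaf — visit R.
    At C: no right child.
    Visit C.
  Visit Y.
Visit V.
Full post-order sequence: X, F, A, Z, U, B, W, D, R, C, Y, V.

Z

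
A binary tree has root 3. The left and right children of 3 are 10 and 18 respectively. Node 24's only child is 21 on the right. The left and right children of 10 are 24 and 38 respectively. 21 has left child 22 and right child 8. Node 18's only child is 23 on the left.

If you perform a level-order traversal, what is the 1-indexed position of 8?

9

Level-order visits nodes level by level from the root, left to right within each level.
Level 0: 3
Level 1: 10, 18
Level 2: 24, 38, 23
Level 3: 21
Level 4: 22, 8
Full level-order sequence: 3, 10, 18, 24, 38, 23, 21, 22, 8.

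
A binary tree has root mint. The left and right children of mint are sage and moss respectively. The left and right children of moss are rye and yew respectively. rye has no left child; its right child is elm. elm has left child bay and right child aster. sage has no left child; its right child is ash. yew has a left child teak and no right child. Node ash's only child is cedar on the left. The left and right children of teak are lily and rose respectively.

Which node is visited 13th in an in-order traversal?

In-order visits the left subtree, then the node, then the right subtree.
At mint: go left to sage.
  At sage: no left child.
  Visit sage.
  At sage: go right to ash.
    At ash: go left to cedar.
      cedar is a leaf — visit cedar.
    Visit ash.
    At ash: no right child.
Visit mint.
At mint: go right to moss.
  At moss: go left to rye.
    At rye: no left child.
    Visit rye.
    At rye: go right to elm.
      At elm: go left to bay.
        bay is a leaf — visit bay.
      Visit elm.
      At elm: go right to aster.
        aster is a leaf — visit aster.
  Visit moss.
  At moss: go right to yew.
    At yew: go left to teak.
      At teak: go left to lily.
        lily is a leaf — visit lily.
      Visit teak.
      At teak: go right to rose.
        rose is a leaf — visit rose.
    Visit yew.
    At yew: no right child.
Full in-order sequence: sage, cedar, ash, mint, rye, bay, elm, aster, moss, lily, teak, rose, yew.

yew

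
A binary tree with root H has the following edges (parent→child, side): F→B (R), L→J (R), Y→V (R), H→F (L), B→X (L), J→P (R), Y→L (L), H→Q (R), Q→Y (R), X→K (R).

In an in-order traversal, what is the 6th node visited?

Q

In-order visits the left subtree, then the node, then the right subtree.
At H: go left to F.
  At F: no left child.
  Visit F.
  At F: go right to B.
    At B: go left to X.
      At X: no left child.
      Visit X.
      At X: go right to K.
        K is a leaf — visit K.
    Visit B.
    At B: no right child.
Visit H.
At H: go right to Q.
  At Q: no left child.
  Visit Q.
  At Q: go right to Y.
    At Y: go left to L.
      At L: no left child.
      Visit L.
      At L: go right to J.
        At J: no left child.
        Visit J.
        At J: go right to P.
          P is a leaf — visit P.
    Visit Y.
    At Y: go right to V.
      V is a leaf — visit V.
Full in-order sequence: F, X, K, B, H, Q, L, J, P, Y, V.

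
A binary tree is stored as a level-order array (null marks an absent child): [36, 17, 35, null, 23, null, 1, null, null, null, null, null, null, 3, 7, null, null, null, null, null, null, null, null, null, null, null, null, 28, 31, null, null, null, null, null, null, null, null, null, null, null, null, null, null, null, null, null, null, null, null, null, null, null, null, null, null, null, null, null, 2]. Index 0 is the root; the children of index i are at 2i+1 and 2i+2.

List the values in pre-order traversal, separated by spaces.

Pre-order visits the node, then its left subtree, then its right subtree.
Visit 36.
At 36: go left to 17.
  Visit 17.
  At 17: no left child.
  At 17: go right to 23.
    23 is a leaf — visit 23.
At 36: go right to 35.
  Visit 35.
  At 35: no left child.
  At 35: go right to 1.
    Visit 1.
    At 1: go left to 3.
      Visit 3.
      At 3: go left to 28.
        28 is a leaf — visit 28.
      At 3: go right to 31.
        Visit 31.
        At 31: no left child.
        At 31: go right to 2.
          2 is a leaf — visit 2.
    At 1: go right to 7.
      7 is a leaf — visit 7.

36 17 23 35 1 3 28 31 2 7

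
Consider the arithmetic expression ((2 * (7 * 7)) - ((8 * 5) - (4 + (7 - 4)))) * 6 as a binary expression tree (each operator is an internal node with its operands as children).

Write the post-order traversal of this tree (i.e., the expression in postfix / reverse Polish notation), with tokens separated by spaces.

2 7 7 * * 8 5 * 4 7 4 - + - - 6 *

Post-order on an expression tree gives postfix notation: for each operator, emit left operand, right operand, then the operator.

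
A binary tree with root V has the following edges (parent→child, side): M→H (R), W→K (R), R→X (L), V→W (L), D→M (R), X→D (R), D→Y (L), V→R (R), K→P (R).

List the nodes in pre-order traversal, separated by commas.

V, W, K, P, R, X, D, Y, M, H

Pre-order visits the node, then its left subtree, then its right subtree.
Visit V.
At V: go left to W.
  Visit W.
  At W: no left child.
  At W: go right to K.
    Visit K.
    At K: no left child.
    At K: go right to P.
      P is a leaf — visit P.
At V: go right to R.
  Visit R.
  At R: go left to X.
    Visit X.
    At X: no left child.
    At X: go right to D.
      Visit D.
      At D: go left to Y.
        Y is a leaf — visit Y.
      At D: go right to M.
        Visit M.
        At M: no left child.
        At M: go right to H.
          H is a leaf — visit H.
  At R: no right child.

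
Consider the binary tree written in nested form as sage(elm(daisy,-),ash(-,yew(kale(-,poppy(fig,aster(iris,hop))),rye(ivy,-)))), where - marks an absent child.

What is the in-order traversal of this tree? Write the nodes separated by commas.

In-order visits the left subtree, then the node, then the right subtree.
At sage: go left to elm.
  At elm: go left to daisy.
    daisy is a leaf — visit daisy.
  Visit elm.
  At elm: no right child.
Visit sage.
At sage: go right to ash.
  At ash: no left child.
  Visit ash.
  At ash: go right to yew.
    At yew: go left to kale.
      At kale: no left child.
      Visit kale.
      At kale: go right to poppy.
        At poppy: go left to fig.
          fig is a leaf — visit fig.
        Visit poppy.
        At poppy: go right to aster.
          At aster: go left to iris.
            iris is a leaf — visit iris.
          Visit aster.
          At aster: go right to hop.
            hop is a leaf — visit hop.
    Visit yew.
    At yew: go right to rye.
      At rye: go left to ivy.
        ivy is a leaf — visit ivy.
      Visit rye.
      At rye: no right child.

daisy, elm, sage, ash, kale, fig, poppy, iris, aster, hop, yew, ivy, rye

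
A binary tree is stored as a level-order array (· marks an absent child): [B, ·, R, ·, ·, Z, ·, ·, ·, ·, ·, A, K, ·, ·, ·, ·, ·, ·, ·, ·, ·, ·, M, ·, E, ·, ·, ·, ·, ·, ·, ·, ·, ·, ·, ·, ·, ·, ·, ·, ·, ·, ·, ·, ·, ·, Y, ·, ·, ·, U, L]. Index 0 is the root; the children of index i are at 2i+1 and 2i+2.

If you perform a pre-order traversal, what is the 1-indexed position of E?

Pre-order visits the node, then its left subtree, then its right subtree.
Visit B.
At B: no left child.
At B: go right to R.
  Visit R.
  At R: go left to Z.
    Visit Z.
    At Z: go left to A.
      Visit A.
      At A: go left to M.
        Visit M.
        At M: go left to Y.
          Y is a leaf — visit Y.
        At M: no right child.
      At A: no right child.
    At Z: go right to K.
      Visit K.
      At K: go left to E.
        Visit E.
        At E: go left to U.
          U is a leaf — visit U.
        At E: go right to L.
          L is a leaf — visit L.
      At K: no right child.
  At R: no right child.
Full pre-order sequence: B, R, Z, A, M, Y, K, E, U, L.

8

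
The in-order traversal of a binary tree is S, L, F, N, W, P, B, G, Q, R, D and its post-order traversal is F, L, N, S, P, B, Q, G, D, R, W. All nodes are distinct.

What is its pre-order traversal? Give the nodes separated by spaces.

W S N L F R G B P Q D

The last element of post-order is the root; it splits in-order into left and right subtrees.
Root W: left subtree has 4 nodes {S, L, F, N}, right has 6 {P, B, G, Q, R, D}.
  Root S: left subtree has 0 nodes { }, right has 3 {L, F, N}.
    Root N: left subtree has 2 nodes {L, F}, right has 0 { }.
      Root L: left subtree has 0 nodes { }, right has 1 {F}.
  Root R: left subtree has 4 nodes {P, B, G, Q}, right has 1 {D}.
    Root G: left subtree has 2 nodes {P, B}, right has 1 {Q}.
      Root B: left subtree has 1 node {P}, right has 0 { }.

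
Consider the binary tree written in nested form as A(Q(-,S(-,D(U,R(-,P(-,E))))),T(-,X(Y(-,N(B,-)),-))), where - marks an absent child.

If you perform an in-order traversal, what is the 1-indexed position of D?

In-order visits the left subtree, then the node, then the right subtree.
At A: go left to Q.
  At Q: no left child.
  Visit Q.
  At Q: go right to S.
    At S: no left child.
    Visit S.
    At S: go right to D.
      At D: go left to U.
        U is a leaf — visit U.
      Visit D.
      At D: go right to R.
        At R: no left child.
        Visit R.
        At R: go right to P.
          At P: no left child.
          Visit P.
          At P: go right to E.
            E is a leaf — visit E.
Visit A.
At A: go right to T.
  At T: no left child.
  Visit T.
  At T: go right to X.
    At X: go left to Y.
      At Y: no left child.
      Visit Y.
      At Y: go right to N.
        At N: go left to B.
          B is a leaf — visit B.
        Visit N.
        At N: no right child.
    Visit X.
    At X: no right child.
Full in-order sequence: Q, S, U, D, R, P, E, A, T, Y, B, N, X.

4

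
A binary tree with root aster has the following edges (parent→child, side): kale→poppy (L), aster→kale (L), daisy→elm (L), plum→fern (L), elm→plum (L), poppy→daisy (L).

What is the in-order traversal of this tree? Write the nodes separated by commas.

In-order visits the left subtree, then the node, then the right subtree.
At aster: go left to kale.
  At kale: go left to poppy.
    At poppy: go left to daisy.
      At daisy: go left to elm.
        At elm: go left to plum.
          At plum: go left to fern.
            fern is a leaf — visit fern.
          Visit plum.
          At plum: no right child.
        Visit elm.
        At elm: no right child.
      Visit daisy.
      At daisy: no right child.
    Visit poppy.
    At poppy: no right child.
  Visit kale.
  At kale: no right child.
Visit aster.
At aster: no right child.

fern, plum, elm, daisy, poppy, kale, aster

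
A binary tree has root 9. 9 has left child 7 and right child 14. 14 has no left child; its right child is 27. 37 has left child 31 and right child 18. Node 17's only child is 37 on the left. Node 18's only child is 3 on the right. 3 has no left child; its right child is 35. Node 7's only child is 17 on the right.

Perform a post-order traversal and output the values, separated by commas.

31, 35, 3, 18, 37, 17, 7, 27, 14, 9

Post-order visits the left subtree, then the right subtree, then the node.
At 9: go left to 7.
  At 7: no left child.
  At 7: go right to 17.
    At 17: go left to 37.
      At 37: go left to 31.
        31 is a leaf — visit 31.
      At 37: go right to 18.
        At 18: no left child.
        At 18: go right to 3.
          At 3: no left child.
          At 3: go right to 35.
            35 is a leaf — visit 35.
          Visit 3.
        Visit 18.
      Visit 37.
    At 17: no right child.
    Visit 17.
  Visit 7.
At 9: go right to 14.
  At 14: no left child.
  At 14: go right to 27.
    27 is a leaf — visit 27.
  Visit 14.
Visit 9.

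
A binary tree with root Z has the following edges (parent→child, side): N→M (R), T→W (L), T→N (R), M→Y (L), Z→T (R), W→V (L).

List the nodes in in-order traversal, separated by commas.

Z, V, W, T, N, Y, M

In-order visits the left subtree, then the node, then the right subtree.
At Z: no left child.
Visit Z.
At Z: go right to T.
  At T: go left to W.
    At W: go left to V.
      V is a leaf — visit V.
    Visit W.
    At W: no right child.
  Visit T.
  At T: go right to N.
    At N: no left child.
    Visit N.
    At N: go right to M.
      At M: go left to Y.
        Y is a leaf — visit Y.
      Visit M.
      At M: no right child.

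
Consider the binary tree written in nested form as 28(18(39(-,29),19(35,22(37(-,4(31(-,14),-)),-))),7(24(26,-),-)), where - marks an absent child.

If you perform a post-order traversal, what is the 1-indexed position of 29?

Post-order visits the left subtree, then the right subtree, then the node.
At 28: go left to 18.
  At 18: go left to 39.
    At 39: no left child.
    At 39: go right to 29.
      29 is a leaf — visit 29.
    Visit 39.
  At 18: go right to 19.
    At 19: go left to 35.
      35 is a leaf — visit 35.
    At 19: go right to 22.
      At 22: go left to 37.
        At 37: no left child.
        At 37: go right to 4.
          At 4: go left to 31.
            At 31: no left child.
            At 31: go right to 14.
              14 is a leaf — visit 14.
            Visit 31.
          At 4: no right child.
          Visit 4.
        Visit 37.
      At 22: no right child.
      Visit 22.
    Visit 19.
  Visit 18.
At 28: go right to 7.
  At 7: go left to 24.
    At 24: go left to 26.
      26 is a leaf — visit 26.
    At 24: no right child.
    Visit 24.
  At 7: no right child.
  Visit 7.
Visit 28.
Full post-order sequence: 29, 39, 35, 14, 31, 4, 37, 22, 19, 18, 26, 24, 7, 28.

1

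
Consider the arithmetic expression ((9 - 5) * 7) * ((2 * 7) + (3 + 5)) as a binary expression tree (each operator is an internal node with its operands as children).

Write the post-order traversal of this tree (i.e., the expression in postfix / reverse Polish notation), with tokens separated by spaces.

9 5 - 7 * 2 7 * 3 5 + + *

Post-order on an expression tree gives postfix notation: for each operator, emit left operand, right operand, then the operator.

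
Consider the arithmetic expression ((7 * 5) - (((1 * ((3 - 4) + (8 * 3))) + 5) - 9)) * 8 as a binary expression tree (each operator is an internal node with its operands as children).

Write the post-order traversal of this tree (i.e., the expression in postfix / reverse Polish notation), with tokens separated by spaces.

Post-order on an expression tree gives postfix notation: for each operator, emit left operand, right operand, then the operator.

7 5 * 1 3 4 - 8 3 * + * 5 + 9 - - 8 *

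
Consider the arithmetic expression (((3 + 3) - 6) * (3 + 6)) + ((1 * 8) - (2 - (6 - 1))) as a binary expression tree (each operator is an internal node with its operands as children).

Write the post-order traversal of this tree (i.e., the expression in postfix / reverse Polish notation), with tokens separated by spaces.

Post-order on an expression tree gives postfix notation: for each operator, emit left operand, right operand, then the operator.

3 3 + 6 - 3 6 + * 1 8 * 2 6 1 - - - +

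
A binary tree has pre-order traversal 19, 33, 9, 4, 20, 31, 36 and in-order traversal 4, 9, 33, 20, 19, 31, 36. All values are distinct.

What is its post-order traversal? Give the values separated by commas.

The first element of pre-order is the root; it splits in-order into left and right subtrees.
Root 19: left subtree has 4 nodes {4, 9, 33, 20}, right has 2 {31, 36}.
  Root 33: left subtree has 2 nodes {4, 9}, right has 1 {20}.
    Root 9: left subtree has 1 node {4}, right has 0 { }.
  Root 31: left subtree has 0 nodes { }, right has 1 {36}.

4, 9, 20, 33, 36, 31, 19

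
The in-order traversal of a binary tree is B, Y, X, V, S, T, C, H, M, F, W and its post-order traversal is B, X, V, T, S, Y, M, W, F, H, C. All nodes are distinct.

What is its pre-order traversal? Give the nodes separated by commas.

The last element of post-order is the root; it splits in-order into left and right subtrees.
Root C: left subtree has 6 nodes {B, Y, X, V, S, T}, right has 4 {H, M, F, W}.
  Root Y: left subtree has 1 node {B}, right has 4 {X, V, S, T}.
    Root S: left subtree has 2 nodes {X, V}, right has 1 {T}.
      Root V: left subtree has 1 node {X}, right has 0 { }.
  Root H: left subtree has 0 nodes { }, right has 3 {M, F, W}.
    Root F: left subtree has 1 node {M}, right has 1 {W}.

C, Y, B, S, V, X, T, H, F, M, W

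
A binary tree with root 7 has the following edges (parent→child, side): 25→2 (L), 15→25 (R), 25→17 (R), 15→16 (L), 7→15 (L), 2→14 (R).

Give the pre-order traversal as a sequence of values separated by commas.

Pre-order visits the node, then its left subtree, then its right subtree.
Visit 7.
At 7: go left to 15.
  Visit 15.
  At 15: go left to 16.
    16 is a leaf — visit 16.
  At 15: go right to 25.
    Visit 25.
    At 25: go left to 2.
      Visit 2.
      At 2: no left child.
      At 2: go right to 14.
        14 is a leaf — visit 14.
    At 25: go right to 17.
      17 is a leaf — visit 17.
At 7: no right child.

7, 15, 16, 25, 2, 14, 17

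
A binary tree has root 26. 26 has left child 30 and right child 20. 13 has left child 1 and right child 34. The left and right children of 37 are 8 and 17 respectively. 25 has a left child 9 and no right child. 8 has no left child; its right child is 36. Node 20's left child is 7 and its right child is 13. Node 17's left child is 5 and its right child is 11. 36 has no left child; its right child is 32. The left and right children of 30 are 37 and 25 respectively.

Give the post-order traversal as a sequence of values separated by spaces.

Post-order visits the left subtree, then the right subtree, then the node.
At 26: go left to 30.
  At 30: go left to 37.
    At 37: go left to 8.
      At 8: no left child.
      At 8: go right to 36.
        At 36: no left child.
        At 36: go right to 32.
          32 is a leaf — visit 32.
        Visit 36.
      Visit 8.
    At 37: go right to 17.
      At 17: go left to 5.
        5 is a leaf — visit 5.
      At 17: go right to 11.
        11 is a leaf — visit 11.
      Visit 17.
    Visit 37.
  At 30: go right to 25.
    At 25: go left to 9.
      9 is a leaf — visit 9.
    At 25: no right child.
    Visit 25.
  Visit 30.
At 26: go right to 20.
  At 20: go left to 7.
    7 is a leaf — visit 7.
  At 20: go right to 13.
    At 13: go left to 1.
      1 is a leaf — visit 1.
    At 13: go right to 34.
      34 is a leaf — visit 34.
    Visit 13.
  Visit 20.
Visit 26.

32 36 8 5 11 17 37 9 25 30 7 1 34 13 20 26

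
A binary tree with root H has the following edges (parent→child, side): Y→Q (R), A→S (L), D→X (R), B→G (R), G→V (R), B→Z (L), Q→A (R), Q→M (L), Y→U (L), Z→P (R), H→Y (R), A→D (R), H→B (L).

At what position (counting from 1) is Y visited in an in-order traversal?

In-order visits the left subtree, then the node, then the right subtree.
At H: go left to B.
  At B: go left to Z.
    At Z: no left child.
    Visit Z.
    At Z: go right to P.
      P is a leaf — visit P.
  Visit B.
  At B: go right to G.
    At G: no left child.
    Visit G.
    At G: go right to V.
      V is a leaf — visit V.
Visit H.
At H: go right to Y.
  At Y: go left to U.
    U is a leaf — visit U.
  Visit Y.
  At Y: go right to Q.
    At Q: go left to M.
      M is a leaf — visit M.
    Visit Q.
    At Q: go right to A.
      At A: go left to S.
        S is a leaf — visit S.
      Visit A.
      At A: go right to D.
        At D: no left child.
        Visit D.
        At D: go right to X.
          X is a leaf — visit X.
Full in-order sequence: Z, P, B, G, V, H, U, Y, M, Q, S, A, D, X.

8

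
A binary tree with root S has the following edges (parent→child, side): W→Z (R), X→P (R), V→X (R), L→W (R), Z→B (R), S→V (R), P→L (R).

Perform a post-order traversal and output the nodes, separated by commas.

B, Z, W, L, P, X, V, S

Post-order visits the left subtree, then the right subtree, then the node.
At S: no left child.
At S: go right to V.
  At V: no left child.
  At V: go right to X.
    At X: no left child.
    At X: go right to P.
      At P: no left child.
      At P: go right to L.
        At L: no left child.
        At L: go right to W.
          At W: no left child.
          At W: go right to Z.
            At Z: no left child.
            At Z: go right to B.
              B is a leaf — visit B.
            Visit Z.
          Visit W.
        Visit L.
      Visit P.
    Visit X.
  Visit V.
Visit S.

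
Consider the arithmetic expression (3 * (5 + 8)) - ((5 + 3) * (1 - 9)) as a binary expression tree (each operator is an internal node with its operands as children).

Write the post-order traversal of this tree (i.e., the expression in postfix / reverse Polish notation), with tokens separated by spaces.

3 5 8 + * 5 3 + 1 9 - * -

Post-order on an expression tree gives postfix notation: for each operator, emit left operand, right operand, then the operator.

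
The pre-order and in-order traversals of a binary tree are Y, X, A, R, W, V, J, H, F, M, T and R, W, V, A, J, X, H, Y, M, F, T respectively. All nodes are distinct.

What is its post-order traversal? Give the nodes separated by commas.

The first element of pre-order is the root; it splits in-order into left and right subtrees.
Root Y: left subtree has 7 nodes {R, W, V, A, J, X, H}, right has 3 {M, F, T}.
  Root X: left subtree has 5 nodes {R, W, V, A, J}, right has 1 {H}.
    Root A: left subtree has 3 nodes {R, W, V}, right has 1 {J}.
      Root R: left subtree has 0 nodes { }, right has 2 {W, V}.
        Root W: left subtree has 0 nodes { }, right has 1 {V}.
  Root F: left subtree has 1 node {M}, right has 1 {T}.

V, W, R, J, A, H, X, M, T, F, Y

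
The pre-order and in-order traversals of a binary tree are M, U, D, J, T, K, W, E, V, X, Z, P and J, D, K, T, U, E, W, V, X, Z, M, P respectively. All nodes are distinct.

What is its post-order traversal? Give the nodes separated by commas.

The first element of pre-order is the root; it splits in-order into left and right subtrees.
Root M: left subtree has 10 nodes {J, D, K, T, U, E, W, V, X, Z}, right has 1 {P}.
  Root U: left subtree has 4 nodes {J, D, K, T}, right has 5 {E, W, V, X, Z}.
    Root D: left subtree has 1 node {J}, right has 2 {K, T}.
      Root T: left subtree has 1 node {K}, right has 0 { }.
    Root W: left subtree has 1 node {E}, right has 3 {V, X, Z}.
      Root V: left subtree has 0 nodes { }, right has 2 {X, Z}.
        Root X: left subtree has 0 nodes { }, right has 1 {Z}.

J, K, T, D, E, Z, X, V, W, U, P, M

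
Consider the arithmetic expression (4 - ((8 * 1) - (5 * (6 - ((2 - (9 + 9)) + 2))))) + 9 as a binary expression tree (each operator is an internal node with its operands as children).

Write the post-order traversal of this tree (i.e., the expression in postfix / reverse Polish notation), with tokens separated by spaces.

Post-order on an expression tree gives postfix notation: for each operator, emit left operand, right operand, then the operator.

4 8 1 * 5 6 2 9 9 + - 2 + - * - - 9 +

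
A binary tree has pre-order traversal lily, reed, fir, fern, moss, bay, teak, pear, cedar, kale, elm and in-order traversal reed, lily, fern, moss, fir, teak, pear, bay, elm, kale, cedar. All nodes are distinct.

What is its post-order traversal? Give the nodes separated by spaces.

reed moss fern pear teak elm kale cedar bay fir lily

The first element of pre-order is the root; it splits in-order into left and right subtrees.
Root lily: left subtree has 1 node {reed}, right has 9 {fern, moss, fir, teak, pear, bay, elm, kale, cedar}.
  Root fir: left subtree has 2 nodes {fern, moss}, right has 6 {teak, pear, bay, elm, kale, cedar}.
    Root fern: left subtree has 0 nodes { }, right has 1 {moss}.
    Root bay: left subtree has 2 nodes {teak, pear}, right has 3 {elm, kale, cedar}.
      Root teak: left subtree has 0 nodes { }, right has 1 {pear}.
      Root cedar: left subtree has 2 nodes {elm, kale}, right has 0 { }.
        Root kale: left subtree has 1 node {elm}, right has 0 { }.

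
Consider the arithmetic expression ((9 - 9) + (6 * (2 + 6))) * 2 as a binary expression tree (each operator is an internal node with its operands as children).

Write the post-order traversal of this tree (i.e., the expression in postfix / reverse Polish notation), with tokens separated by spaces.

9 9 - 6 2 6 + * + 2 *

Post-order on an expression tree gives postfix notation: for each operator, emit left operand, right operand, then the operator.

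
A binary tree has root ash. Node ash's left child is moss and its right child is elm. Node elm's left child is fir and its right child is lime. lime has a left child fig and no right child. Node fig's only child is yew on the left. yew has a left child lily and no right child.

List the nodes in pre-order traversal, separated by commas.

Pre-order visits the node, then its left subtree, then its right subtree.
Visit ash.
At ash: go left to moss.
  moss is a leaf — visit moss.
At ash: go right to elm.
  Visit elm.
  At elm: go left to fir.
    fir is a leaf — visit fir.
  At elm: go right to lime.
    Visit lime.
    At lime: go left to fig.
      Visit fig.
      At fig: go left to yew.
        Visit yew.
        At yew: go left to lily.
          lily is a leaf — visit lily.
        At yew: no right child.
      At fig: no right child.
    At lime: no right child.

ash, moss, elm, fir, lime, fig, yew, lily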